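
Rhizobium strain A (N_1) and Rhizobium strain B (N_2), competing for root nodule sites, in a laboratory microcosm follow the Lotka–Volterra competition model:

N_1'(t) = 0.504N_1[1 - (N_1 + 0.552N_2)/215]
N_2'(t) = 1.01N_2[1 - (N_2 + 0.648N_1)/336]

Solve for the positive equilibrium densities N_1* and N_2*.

Setting both brackets to zero gives the nullclines N_1 + 0.552N_2 = 215 and 0.648N_1 + N_2 = 336.
Substituting N_2 = 336 - 0.648N_1 into the first: N_1(1 - 0.552·0.648) = 215 - 0.552·336.
So N_1* = 29.5/0.642 = 46, and then N_2* = 336 - 0.648·46 = 306.

N_1* ≈ 46, N_2* ≈ 306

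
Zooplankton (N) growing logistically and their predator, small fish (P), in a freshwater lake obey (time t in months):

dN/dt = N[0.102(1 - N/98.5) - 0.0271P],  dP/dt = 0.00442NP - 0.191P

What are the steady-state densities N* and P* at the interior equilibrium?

N* ≈ 43.2, P* ≈ 2.11

From dP/dt = 0 with P > 0: 0.00442N* = 0.191, so N* = 43.2.
Substitute into dN/dt = 0: 0.102(1 - 43.2/98.5) = 0.0271P*.
The bracket is 0.561, giving P* = 0.0573/0.0271 = 2.11.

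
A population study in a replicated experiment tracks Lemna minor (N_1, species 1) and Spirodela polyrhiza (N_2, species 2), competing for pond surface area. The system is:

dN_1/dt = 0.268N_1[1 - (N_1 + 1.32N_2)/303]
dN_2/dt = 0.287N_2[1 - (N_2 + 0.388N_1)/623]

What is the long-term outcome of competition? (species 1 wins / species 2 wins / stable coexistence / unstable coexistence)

Compare the nullcline intercepts: K1/α12 = 303/1.32 = 230 < K2 = 623; K2/α21 = 623/0.388 = 1610 > K1 = 303.
Since the inequalities point opposite ways, species 2 can invade but species 1 cannot.

species 2 excludes species 1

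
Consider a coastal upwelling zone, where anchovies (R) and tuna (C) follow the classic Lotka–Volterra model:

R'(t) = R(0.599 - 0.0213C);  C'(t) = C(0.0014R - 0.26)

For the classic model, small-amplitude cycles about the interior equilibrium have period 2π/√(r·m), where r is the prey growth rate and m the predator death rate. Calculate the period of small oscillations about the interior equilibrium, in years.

Here r = 0.599 and m = 0.26, so r·m = 0.156.
ω = √0.156 = 0.395 per year, hence T = 2π/ω ≈ 15.9 years.

T ≈ 15.9 years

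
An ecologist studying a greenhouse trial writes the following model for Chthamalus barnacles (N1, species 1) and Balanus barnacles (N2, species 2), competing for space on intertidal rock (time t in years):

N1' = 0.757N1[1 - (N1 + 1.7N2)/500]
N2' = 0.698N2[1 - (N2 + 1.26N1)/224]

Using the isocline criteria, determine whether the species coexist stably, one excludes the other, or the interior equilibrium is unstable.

species 1 excludes species 2

Compare the nullcline intercepts: K1/α12 = 500/1.7 = 294 > K2 = 224; K2/α21 = 224/1.26 = 178 < K1 = 500.
Since the inequalities point opposite ways, species 1 can invade but species 2 cannot.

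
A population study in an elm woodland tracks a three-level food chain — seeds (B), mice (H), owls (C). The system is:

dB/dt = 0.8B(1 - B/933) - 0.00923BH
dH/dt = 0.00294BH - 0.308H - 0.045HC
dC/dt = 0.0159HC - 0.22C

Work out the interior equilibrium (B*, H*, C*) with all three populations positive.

From dC/dt = 0: 0.0159H* = 0.22, so H* = 13.8.
From dB/dt = 0: 0.8(1 - B*/933) = 0.00923·13.8, giving B* = 933·(1 - 0.16) = 784.
From dH/dt = 0: 0.00294·784 - 0.308 = 0.045C*, so C* = 2/0.045 = 44.4.

B* ≈ 784, H* ≈ 13.8, C* ≈ 44.4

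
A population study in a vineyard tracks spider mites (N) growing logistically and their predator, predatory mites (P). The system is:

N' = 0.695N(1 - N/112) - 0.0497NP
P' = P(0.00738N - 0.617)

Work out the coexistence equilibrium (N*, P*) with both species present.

N* ≈ 83.6, P* ≈ 3.55

From dP/dt = 0 with P > 0: 0.00738N* = 0.617, so N* = 83.6.
Substitute into dN/dt = 0: 0.695(1 - 83.6/112) = 0.0497P*.
The bracket is 0.254, giving P* = 0.176/0.0497 = 3.55.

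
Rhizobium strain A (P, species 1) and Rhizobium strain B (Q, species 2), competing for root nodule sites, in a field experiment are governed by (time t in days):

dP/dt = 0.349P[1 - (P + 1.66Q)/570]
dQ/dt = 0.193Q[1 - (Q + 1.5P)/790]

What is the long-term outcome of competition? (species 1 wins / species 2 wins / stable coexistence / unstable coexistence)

Compare the nullcline intercepts: K1/α12 = 570/1.66 = 343 < K2 = 790; K2/α21 = 790/1.5 = 527 < K1 = 570.
Since both are reversed, neither can invade when rare; the interior point is a saddle.

unstable coexistence (outcome depends on initial conditions)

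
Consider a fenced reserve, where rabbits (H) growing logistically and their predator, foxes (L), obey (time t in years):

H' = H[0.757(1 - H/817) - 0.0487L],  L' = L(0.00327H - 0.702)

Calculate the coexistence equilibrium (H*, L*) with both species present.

From dL/dt = 0 with L > 0: 0.00327H* = 0.702, so H* = 215.
Substitute into dH/dt = 0: 0.757(1 - 215/817) = 0.0487L*.
The bracket is 0.737, giving L* = 0.558/0.0487 = 11.5.

H* ≈ 215, L* ≈ 11.5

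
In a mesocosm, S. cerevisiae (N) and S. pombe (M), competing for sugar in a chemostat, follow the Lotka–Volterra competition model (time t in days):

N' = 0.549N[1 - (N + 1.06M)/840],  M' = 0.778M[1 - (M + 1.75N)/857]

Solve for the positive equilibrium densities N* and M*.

Setting both brackets to zero gives the nullclines N + 1.06M = 840 and 1.75N + M = 857.
Substituting M = 857 - 1.75N into the first: N(1 - 1.06·1.75) = 840 - 1.06·857.
So N* = -68.4/-0.855 = 80, and then M* = 857 - 1.75·80 = 717.

N* ≈ 80, M* ≈ 717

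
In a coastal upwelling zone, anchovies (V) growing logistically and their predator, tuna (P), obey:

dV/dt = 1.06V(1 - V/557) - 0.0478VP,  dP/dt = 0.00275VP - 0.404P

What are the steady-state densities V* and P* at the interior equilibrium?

From dP/dt = 0 with P > 0: 0.00275V* = 0.404, so V* = 147.
Substitute into dV/dt = 0: 1.06(1 - 147/557) = 0.0478P*.
The bracket is 0.736, giving P* = 0.78/0.0478 = 16.3.

V* ≈ 147, P* ≈ 16.3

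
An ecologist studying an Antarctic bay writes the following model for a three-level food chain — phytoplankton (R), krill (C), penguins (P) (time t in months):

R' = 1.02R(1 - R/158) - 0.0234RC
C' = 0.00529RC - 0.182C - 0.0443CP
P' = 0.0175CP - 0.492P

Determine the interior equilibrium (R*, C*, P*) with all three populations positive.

R* ≈ 56.1, C* ≈ 28.1, P* ≈ 2.59

From dP/dt = 0: 0.0175C* = 0.492, so C* = 28.1.
From dR/dt = 0: 1.02(1 - R*/158) = 0.0234·28.1, giving R* = 158·(1 - 0.645) = 56.1.
From dC/dt = 0: 0.00529·56.1 - 0.182 = 0.0443P*, so P* = 0.115/0.0443 = 2.59.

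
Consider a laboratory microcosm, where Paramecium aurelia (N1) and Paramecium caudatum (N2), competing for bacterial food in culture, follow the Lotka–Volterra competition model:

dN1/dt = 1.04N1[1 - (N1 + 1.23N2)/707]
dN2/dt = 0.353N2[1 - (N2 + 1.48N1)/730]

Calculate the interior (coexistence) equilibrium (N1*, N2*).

N1* ≈ 233, N2* ≈ 386

Setting both brackets to zero gives the nullclines N1 + 1.23N2 = 707 and 1.48N1 + N2 = 730.
Substituting N2 = 730 - 1.48N1 into the first: N1(1 - 1.23·1.48) = 707 - 1.23·730.
So N1* = -191/-0.82 = 233, and then N2* = 730 - 1.48·233 = 386.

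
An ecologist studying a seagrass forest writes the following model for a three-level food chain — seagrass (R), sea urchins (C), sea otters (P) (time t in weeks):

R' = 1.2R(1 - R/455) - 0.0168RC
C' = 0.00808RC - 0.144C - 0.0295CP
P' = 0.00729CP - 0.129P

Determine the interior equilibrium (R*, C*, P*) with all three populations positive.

R* ≈ 342, C* ≈ 17.7, P* ≈ 88.9

From dP/dt = 0: 0.00729C* = 0.129, so C* = 17.7.
From dR/dt = 0: 1.2(1 - R*/455) = 0.0168·17.7, giving R* = 455·(1 - 0.248) = 342.
From dC/dt = 0: 0.00808·342 - 0.144 = 0.0295P*, so P* = 2.62/0.0295 = 88.9.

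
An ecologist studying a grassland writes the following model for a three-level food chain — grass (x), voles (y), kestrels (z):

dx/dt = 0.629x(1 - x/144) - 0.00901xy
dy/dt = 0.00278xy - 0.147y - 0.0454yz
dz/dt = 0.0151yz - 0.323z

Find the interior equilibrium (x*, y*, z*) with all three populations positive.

x* ≈ 99.9, y* ≈ 21.4, z* ≈ 2.88

From dz/dt = 0: 0.0151y* = 0.323, so y* = 21.4.
From dx/dt = 0: 0.629(1 - x*/144) = 0.00901·21.4, giving x* = 144·(1 - 0.306) = 99.9.
From dy/dt = 0: 0.00278·99.9 - 0.147 = 0.0454z*, so z* = 0.131/0.0454 = 2.88.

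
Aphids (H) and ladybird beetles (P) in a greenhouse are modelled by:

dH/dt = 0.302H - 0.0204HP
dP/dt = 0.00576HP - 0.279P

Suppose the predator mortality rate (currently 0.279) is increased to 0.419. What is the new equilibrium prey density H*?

H* ≈ 72.7

At the interior fixed point, setting dP/dt = 0 with P > 0 fixes H* = (predator death rate)/(HP coefficient) — independent of the other coefficients.
With the change, H* = 0.419/0.00576 = 72.7; it rises from 48.4.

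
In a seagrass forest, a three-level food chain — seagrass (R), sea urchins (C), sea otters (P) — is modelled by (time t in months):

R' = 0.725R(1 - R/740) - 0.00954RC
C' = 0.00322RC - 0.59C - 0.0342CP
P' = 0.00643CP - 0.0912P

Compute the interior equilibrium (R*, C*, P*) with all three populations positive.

From dP/dt = 0: 0.00643C* = 0.0912, so C* = 14.2.
From dR/dt = 0: 0.725(1 - R*/740) = 0.00954·14.2, giving R* = 740·(1 - 0.187) = 602.
From dC/dt = 0: 0.00322·602 - 0.59 = 0.0342P*, so P* = 1.35/0.0342 = 39.4.

R* ≈ 602, C* ≈ 14.2, P* ≈ 39.4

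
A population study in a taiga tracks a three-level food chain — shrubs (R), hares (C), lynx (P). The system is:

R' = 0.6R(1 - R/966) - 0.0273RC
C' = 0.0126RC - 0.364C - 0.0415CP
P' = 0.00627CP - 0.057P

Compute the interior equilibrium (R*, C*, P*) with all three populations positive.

From dP/dt = 0: 0.00627C* = 0.057, so C* = 9.09.
From dR/dt = 0: 0.6(1 - R*/966) = 0.0273·9.09, giving R* = 966·(1 - 0.414) = 566.
From dC/dt = 0: 0.0126·566 - 0.364 = 0.0415P*, so P* = 6.77/0.0415 = 163.

R* ≈ 566, C* ≈ 9.09, P* ≈ 163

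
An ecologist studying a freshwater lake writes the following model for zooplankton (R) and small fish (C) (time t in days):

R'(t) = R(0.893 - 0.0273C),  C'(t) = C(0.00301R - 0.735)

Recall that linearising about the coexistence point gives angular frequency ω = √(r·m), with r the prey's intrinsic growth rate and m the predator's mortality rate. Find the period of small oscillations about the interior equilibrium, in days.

T ≈ 7.76 days

Here r = 0.893 and m = 0.735, so r·m = 0.656.
ω = √0.656 = 0.81 per day, hence T = 2π/ω ≈ 7.76 days.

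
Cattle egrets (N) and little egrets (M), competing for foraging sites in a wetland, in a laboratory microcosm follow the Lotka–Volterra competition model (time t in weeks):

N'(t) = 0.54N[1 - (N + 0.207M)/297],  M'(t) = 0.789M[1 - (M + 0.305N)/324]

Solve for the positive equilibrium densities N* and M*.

N* ≈ 245, M* ≈ 249

Setting both brackets to zero gives the nullclines N + 0.207M = 297 and 0.305N + M = 324.
Substituting M = 324 - 0.305N into the first: N(1 - 0.207·0.305) = 297 - 0.207·324.
So N* = 230/0.937 = 245, and then M* = 324 - 0.305·245 = 249.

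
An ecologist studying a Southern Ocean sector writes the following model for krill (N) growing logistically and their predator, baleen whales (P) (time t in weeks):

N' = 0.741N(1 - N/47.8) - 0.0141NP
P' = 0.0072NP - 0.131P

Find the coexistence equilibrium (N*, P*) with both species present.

From dP/dt = 0 with P > 0: 0.0072N* = 0.131, so N* = 18.2.
Substitute into dN/dt = 0: 0.741(1 - 18.2/47.8) = 0.0141P*.
The bracket is 0.619, giving P* = 0.459/0.0141 = 32.5.

N* ≈ 18.2, P* ≈ 32.5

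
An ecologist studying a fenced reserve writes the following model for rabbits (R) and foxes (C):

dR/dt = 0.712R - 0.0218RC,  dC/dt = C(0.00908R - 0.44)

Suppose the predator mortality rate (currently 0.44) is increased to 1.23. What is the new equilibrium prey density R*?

At the interior fixed point, setting dC/dt = 0 with C > 0 fixes R* = (predator death rate)/(RC coefficient) — independent of the other coefficients.
With the change, R* = 1.23/0.00908 = 135; it rises from 48.5.

R* ≈ 135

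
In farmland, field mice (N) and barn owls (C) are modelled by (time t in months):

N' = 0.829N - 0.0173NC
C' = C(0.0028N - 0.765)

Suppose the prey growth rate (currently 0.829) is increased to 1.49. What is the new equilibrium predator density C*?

At the interior fixed point, setting dN/dt = 0 with N > 0 fixes C* = (prey growth rate)/(NC coefficient) — independent of the other coefficients.
With the change, C* = 1.49/0.0173 = 86.1; it rises from 47.9.

C* ≈ 86.1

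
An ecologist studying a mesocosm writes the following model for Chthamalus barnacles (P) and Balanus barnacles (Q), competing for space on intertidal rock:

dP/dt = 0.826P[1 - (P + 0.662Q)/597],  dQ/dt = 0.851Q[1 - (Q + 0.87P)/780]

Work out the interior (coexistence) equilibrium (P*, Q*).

Setting both brackets to zero gives the nullclines P + 0.662Q = 597 and 0.87P + Q = 780.
Substituting Q = 780 - 0.87P into the first: P(1 - 0.662·0.87) = 597 - 0.662·780.
So P* = 80.6/0.424 = 190, and then Q* = 780 - 0.87·190 = 615.

P* ≈ 190, Q* ≈ 615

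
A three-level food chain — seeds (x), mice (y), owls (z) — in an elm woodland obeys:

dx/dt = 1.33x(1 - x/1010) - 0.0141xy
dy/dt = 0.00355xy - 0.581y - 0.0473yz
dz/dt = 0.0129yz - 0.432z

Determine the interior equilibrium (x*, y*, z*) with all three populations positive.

From dz/dt = 0: 0.0129y* = 0.432, so y* = 33.5.
From dx/dt = 0: 1.33(1 - x*/1010) = 0.0141·33.5, giving x* = 1010·(1 - 0.355) = 651.
From dy/dt = 0: 0.00355·651 - 0.581 = 0.0473z*, so z* = 1.73/0.0473 = 36.6.

x* ≈ 651, y* ≈ 33.5, z* ≈ 36.6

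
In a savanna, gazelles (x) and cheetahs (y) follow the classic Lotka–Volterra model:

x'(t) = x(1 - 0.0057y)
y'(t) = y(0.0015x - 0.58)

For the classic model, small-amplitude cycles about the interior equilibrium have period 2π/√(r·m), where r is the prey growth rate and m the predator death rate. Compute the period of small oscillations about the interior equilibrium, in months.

T ≈ 8.25 months

Here r = 1 and m = 0.58, so r·m = 0.58.
ω = √0.58 = 0.762 per month, hence T = 2π/ω ≈ 8.25 months.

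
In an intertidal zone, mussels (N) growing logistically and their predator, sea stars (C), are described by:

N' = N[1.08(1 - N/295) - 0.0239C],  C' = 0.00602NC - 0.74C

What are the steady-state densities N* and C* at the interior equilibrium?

From dC/dt = 0 with C > 0: 0.00602N* = 0.74, so N* = 123.
Substitute into dN/dt = 0: 1.08(1 - 123/295) = 0.0239C*.
The bracket is 0.583, giving C* = 0.63/0.0239 = 26.4.

N* ≈ 123, C* ≈ 26.4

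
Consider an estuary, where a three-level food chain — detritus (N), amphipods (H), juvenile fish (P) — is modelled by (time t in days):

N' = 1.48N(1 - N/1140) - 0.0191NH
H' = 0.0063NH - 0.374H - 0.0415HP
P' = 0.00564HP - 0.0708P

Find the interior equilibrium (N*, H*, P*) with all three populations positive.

N* ≈ 955, H* ≈ 12.6, P* ≈ 136

From dP/dt = 0: 0.00564H* = 0.0708, so H* = 12.6.
From dN/dt = 0: 1.48(1 - N*/1140) = 0.0191·12.6, giving N* = 1140·(1 - 0.162) = 955.
From dH/dt = 0: 0.0063·955 - 0.374 = 0.0415P*, so P* = 5.64/0.0415 = 136.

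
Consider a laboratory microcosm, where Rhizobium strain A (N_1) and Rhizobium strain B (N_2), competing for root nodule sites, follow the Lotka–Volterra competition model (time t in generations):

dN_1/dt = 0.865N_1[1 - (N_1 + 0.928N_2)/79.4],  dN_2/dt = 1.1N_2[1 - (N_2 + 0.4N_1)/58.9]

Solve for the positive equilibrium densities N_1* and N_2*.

Setting both brackets to zero gives the nullclines N_1 + 0.928N_2 = 79.4 and 0.4N_1 + N_2 = 58.9.
Substituting N_2 = 58.9 - 0.4N_1 into the first: N_1(1 - 0.928·0.4) = 79.4 - 0.928·58.9.
So N_1* = 24.7/0.629 = 39.3, and then N_2* = 58.9 - 0.4·39.3 = 43.2.

N_1* ≈ 39.3, N_2* ≈ 43.2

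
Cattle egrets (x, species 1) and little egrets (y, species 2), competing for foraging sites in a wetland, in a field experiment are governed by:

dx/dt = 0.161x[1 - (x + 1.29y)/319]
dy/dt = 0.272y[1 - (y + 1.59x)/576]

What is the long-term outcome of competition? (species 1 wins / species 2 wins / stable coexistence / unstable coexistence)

species 2 excludes species 1

Compare the nullcline intercepts: K1/α12 = 319/1.29 = 247 < K2 = 576; K2/α21 = 576/1.59 = 362 > K1 = 319.
Since the inequalities point opposite ways, species 2 can invade but species 1 cannot.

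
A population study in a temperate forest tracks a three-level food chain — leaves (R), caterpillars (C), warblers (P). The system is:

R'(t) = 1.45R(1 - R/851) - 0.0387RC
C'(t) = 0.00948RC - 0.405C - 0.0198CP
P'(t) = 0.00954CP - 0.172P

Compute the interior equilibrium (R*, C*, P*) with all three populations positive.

R* ≈ 442, C* ≈ 18, P* ≈ 191

From dP/dt = 0: 0.00954C* = 0.172, so C* = 18.
From dR/dt = 0: 1.45(1 - R*/851) = 0.0387·18, giving R* = 851·(1 - 0.481) = 442.
From dC/dt = 0: 0.00948·442 - 0.405 = 0.0198P*, so P* = 3.78/0.0198 = 191.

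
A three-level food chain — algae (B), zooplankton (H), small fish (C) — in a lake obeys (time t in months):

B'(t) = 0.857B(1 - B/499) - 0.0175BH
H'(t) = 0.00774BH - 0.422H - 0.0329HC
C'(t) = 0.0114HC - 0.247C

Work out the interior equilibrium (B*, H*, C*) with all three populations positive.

B* ≈ 278, H* ≈ 21.7, C* ≈ 52.6

From dC/dt = 0: 0.0114H* = 0.247, so H* = 21.7.
From dB/dt = 0: 0.857(1 - B*/499) = 0.0175·21.7, giving B* = 499·(1 - 0.442) = 278.
From dH/dt = 0: 0.00774·278 - 0.422 = 0.0329C*, so C* = 1.73/0.0329 = 52.6.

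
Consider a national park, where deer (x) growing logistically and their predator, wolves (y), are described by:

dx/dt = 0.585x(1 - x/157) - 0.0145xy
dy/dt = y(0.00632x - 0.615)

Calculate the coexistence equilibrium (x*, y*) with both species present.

x* ≈ 97.3, y* ≈ 15.3

From dy/dt = 0 with y > 0: 0.00632x* = 0.615, so x* = 97.3.
Substitute into dx/dt = 0: 0.585(1 - 97.3/157) = 0.0145y*.
The bracket is 0.38, giving y* = 0.222/0.0145 = 15.3.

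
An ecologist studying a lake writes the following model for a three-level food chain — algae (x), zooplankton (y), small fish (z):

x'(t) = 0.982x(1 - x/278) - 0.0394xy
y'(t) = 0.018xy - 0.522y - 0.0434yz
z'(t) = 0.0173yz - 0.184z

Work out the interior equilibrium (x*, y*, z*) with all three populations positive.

x* ≈ 159, y* ≈ 10.6, z* ≈ 54.1

From dz/dt = 0: 0.0173y* = 0.184, so y* = 10.6.
From dx/dt = 0: 0.982(1 - x*/278) = 0.0394·10.6, giving x* = 278·(1 - 0.427) = 159.
From dy/dt = 0: 0.018·159 - 0.522 = 0.0434z*, so z* = 2.35/0.0434 = 54.1.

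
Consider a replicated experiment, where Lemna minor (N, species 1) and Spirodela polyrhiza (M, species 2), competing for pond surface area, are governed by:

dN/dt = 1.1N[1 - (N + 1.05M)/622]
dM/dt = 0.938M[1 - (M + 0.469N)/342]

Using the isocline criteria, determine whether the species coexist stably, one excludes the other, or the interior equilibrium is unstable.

stable coexistence

Compare the nullcline intercepts: K1/α12 = 622/1.05 = 592 > K2 = 342; K2/α21 = 342/0.469 = 729 > K1 = 622.
Since both inequalities hold, each species can invade when rare, so the interior equilibrium is stable.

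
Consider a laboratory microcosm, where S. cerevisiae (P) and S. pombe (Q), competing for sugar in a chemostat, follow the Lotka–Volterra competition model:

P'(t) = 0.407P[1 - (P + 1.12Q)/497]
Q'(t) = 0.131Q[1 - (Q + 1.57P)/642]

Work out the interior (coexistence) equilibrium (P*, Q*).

P* ≈ 293, Q* ≈ 182

Setting both brackets to zero gives the nullclines P + 1.12Q = 497 and 1.57P + Q = 642.
Substituting Q = 642 - 1.57P into the first: P(1 - 1.12·1.57) = 497 - 1.12·642.
So P* = -222/-0.758 = 293, and then Q* = 642 - 1.57·293 = 182.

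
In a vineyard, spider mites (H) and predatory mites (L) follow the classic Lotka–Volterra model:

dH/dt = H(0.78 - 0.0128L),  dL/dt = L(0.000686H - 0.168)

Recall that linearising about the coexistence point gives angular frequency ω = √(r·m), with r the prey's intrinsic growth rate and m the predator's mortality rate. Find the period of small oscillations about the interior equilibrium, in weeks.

T ≈ 17.4 weeks

Here r = 0.78 and m = 0.168, so r·m = 0.131.
ω = √0.131 = 0.362 per week, hence T = 2π/ω ≈ 17.4 weeks.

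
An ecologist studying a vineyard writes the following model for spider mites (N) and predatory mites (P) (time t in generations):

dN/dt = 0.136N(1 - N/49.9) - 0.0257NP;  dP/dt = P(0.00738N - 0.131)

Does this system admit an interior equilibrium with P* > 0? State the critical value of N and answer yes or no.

The predator equation gives dP/dt > 0 only when N > 0.131/0.00738 = 17.8.
Without the predator, N → K = 49.9. Since 49.9 > 17.8, the predator can invade and persist.

Threshold N = 17.8; K > 17.8, so yes, the predator persists.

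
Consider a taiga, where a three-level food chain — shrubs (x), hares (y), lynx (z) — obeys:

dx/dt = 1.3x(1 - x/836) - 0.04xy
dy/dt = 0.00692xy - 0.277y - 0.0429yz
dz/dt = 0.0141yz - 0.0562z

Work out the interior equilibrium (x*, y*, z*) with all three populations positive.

From dz/dt = 0: 0.0141y* = 0.0562, so y* = 3.99.
From dx/dt = 0: 1.3(1 - x*/836) = 0.04·3.99, giving x* = 836·(1 - 0.123) = 733.
From dy/dt = 0: 0.00692·733 - 0.277 = 0.0429z*, so z* = 4.8/0.0429 = 112.

x* ≈ 733, y* ≈ 3.99, z* ≈ 112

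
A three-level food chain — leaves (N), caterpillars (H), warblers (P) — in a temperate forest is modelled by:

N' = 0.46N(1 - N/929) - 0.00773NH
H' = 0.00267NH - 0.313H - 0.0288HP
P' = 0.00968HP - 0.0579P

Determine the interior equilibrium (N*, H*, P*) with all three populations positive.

From dP/dt = 0: 0.00968H* = 0.0579, so H* = 5.98.
From dN/dt = 0: 0.46(1 - N*/929) = 0.00773·5.98, giving N* = 929·(1 - 0.101) = 836.
From dH/dt = 0: 0.00267·836 - 0.313 = 0.0288P*, so P* = 1.92/0.0288 = 66.6.

N* ≈ 836, H* ≈ 5.98, P* ≈ 66.6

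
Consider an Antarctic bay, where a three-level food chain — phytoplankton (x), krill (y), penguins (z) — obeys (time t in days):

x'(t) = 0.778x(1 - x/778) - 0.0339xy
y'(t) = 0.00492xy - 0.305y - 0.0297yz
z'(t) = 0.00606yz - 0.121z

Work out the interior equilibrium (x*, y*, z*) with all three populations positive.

x* ≈ 101, y* ≈ 20, z* ≈ 6.48

From dz/dt = 0: 0.00606y* = 0.121, so y* = 20.
From dx/dt = 0: 0.778(1 - x*/778) = 0.0339·20, giving x* = 778·(1 - 0.87) = 101.
From dy/dt = 0: 0.00492·101 - 0.305 = 0.0297z*, so z* = 0.193/0.0297 = 6.48.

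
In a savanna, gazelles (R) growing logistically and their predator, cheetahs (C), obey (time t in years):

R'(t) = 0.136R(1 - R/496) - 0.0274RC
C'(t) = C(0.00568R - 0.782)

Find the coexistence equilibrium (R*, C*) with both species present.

R* ≈ 138, C* ≈ 3.59

From dC/dt = 0 with C > 0: 0.00568R* = 0.782, so R* = 138.
Substitute into dR/dt = 0: 0.136(1 - 138/496) = 0.0274C*.
The bracket is 0.722, giving C* = 0.0983/0.0274 = 3.59.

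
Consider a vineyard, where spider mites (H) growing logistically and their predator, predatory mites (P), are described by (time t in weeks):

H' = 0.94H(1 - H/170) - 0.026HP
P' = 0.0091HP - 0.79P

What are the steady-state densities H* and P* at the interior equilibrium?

From dP/dt = 0 with P > 0: 0.0091H* = 0.79, so H* = 86.8.
Substitute into dH/dt = 0: 0.94(1 - 86.8/170) = 0.026P*.
The bracket is 0.489, giving P* = 0.46/0.026 = 17.7.

H* ≈ 86.8, P* ≈ 17.7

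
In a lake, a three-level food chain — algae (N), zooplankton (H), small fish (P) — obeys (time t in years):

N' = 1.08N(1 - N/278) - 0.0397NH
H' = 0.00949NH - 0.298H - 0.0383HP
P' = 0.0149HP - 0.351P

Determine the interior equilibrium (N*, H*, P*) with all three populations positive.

N* ≈ 37.3, H* ≈ 23.6, P* ≈ 1.45

From dP/dt = 0: 0.0149H* = 0.351, so H* = 23.6.
From dN/dt = 0: 1.08(1 - N*/278) = 0.0397·23.6, giving N* = 278·(1 - 0.866) = 37.3.
From dH/dt = 0: 0.00949·37.3 - 0.298 = 0.0383P*, so P* = 0.0557/0.0383 = 1.45.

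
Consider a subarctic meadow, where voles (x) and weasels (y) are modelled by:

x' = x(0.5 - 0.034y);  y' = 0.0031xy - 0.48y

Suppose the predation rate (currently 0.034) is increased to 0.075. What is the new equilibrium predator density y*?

y* ≈ 6.67

At the interior fixed point, setting dx/dt = 0 with x > 0 fixes y* = (prey growth rate)/(xy coefficient) — independent of the other coefficients.
With the change, y* = 0.5/0.075 = 6.67; it falls from 14.7.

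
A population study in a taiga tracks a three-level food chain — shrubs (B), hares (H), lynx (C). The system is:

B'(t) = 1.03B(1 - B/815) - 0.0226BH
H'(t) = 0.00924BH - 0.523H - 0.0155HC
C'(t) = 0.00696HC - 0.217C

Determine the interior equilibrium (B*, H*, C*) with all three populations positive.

B* ≈ 257, H* ≈ 31.2, C* ≈ 120

From dC/dt = 0: 0.00696H* = 0.217, so H* = 31.2.
From dB/dt = 0: 1.03(1 - B*/815) = 0.0226·31.2, giving B* = 815·(1 - 0.684) = 257.
From dH/dt = 0: 0.00924·257 - 0.523 = 0.0155C*, so C* = 1.86/0.0155 = 120.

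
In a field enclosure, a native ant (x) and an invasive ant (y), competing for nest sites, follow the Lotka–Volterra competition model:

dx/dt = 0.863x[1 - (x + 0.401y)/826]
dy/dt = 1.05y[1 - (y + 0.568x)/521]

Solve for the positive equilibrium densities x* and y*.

x* ≈ 799, y* ≈ 67.1

Setting both brackets to zero gives the nullclines x + 0.401y = 826 and 0.568x + y = 521.
Substituting y = 521 - 0.568x into the first: x(1 - 0.401·0.568) = 826 - 0.401·521.
So x* = 617/0.772 = 799, and then y* = 521 - 0.568·799 = 67.1.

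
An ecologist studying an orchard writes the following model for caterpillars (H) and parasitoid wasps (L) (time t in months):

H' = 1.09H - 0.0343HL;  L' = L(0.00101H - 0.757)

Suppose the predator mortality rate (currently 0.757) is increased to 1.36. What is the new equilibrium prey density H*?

At the interior fixed point, setting dL/dt = 0 with L > 0 fixes H* = (predator death rate)/(HL coefficient) — independent of the other coefficients.
With the change, H* = 1.36/0.00101 = 1350; it rises from 750.

H* ≈ 1350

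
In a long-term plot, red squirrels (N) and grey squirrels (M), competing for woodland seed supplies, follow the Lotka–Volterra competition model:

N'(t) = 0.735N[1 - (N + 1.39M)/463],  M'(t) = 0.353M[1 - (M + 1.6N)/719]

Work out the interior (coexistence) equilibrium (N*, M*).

N* ≈ 438, M* ≈ 17.8

Setting both brackets to zero gives the nullclines N + 1.39M = 463 and 1.6N + M = 719.
Substituting M = 719 - 1.6N into the first: N(1 - 1.39·1.6) = 463 - 1.39·719.
So N* = -536/-1.22 = 438, and then M* = 719 - 1.6·438 = 17.8.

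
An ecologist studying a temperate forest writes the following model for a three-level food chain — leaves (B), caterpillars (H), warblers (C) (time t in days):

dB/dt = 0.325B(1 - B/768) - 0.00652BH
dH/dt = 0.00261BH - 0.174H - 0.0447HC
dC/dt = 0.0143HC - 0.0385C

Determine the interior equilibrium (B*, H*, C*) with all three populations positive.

From dC/dt = 0: 0.0143H* = 0.0385, so H* = 2.69.
From dB/dt = 0: 0.325(1 - B*/768) = 0.00652·2.69, giving B* = 768·(1 - 0.054) = 727.
From dH/dt = 0: 0.00261·727 - 0.174 = 0.0447C*, so C* = 1.72/0.0447 = 38.5.

B* ≈ 727, H* ≈ 2.69, C* ≈ 38.5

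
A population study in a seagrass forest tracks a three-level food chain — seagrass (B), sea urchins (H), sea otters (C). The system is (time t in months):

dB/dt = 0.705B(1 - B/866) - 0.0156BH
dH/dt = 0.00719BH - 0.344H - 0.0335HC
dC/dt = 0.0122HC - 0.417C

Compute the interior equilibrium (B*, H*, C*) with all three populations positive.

B* ≈ 211, H* ≈ 34.2, C* ≈ 35

From dC/dt = 0: 0.0122H* = 0.417, so H* = 34.2.
From dB/dt = 0: 0.705(1 - B*/866) = 0.0156·34.2, giving B* = 866·(1 - 0.756) = 211.
From dH/dt = 0: 0.00719·211 - 0.344 = 0.0335C*, so C* = 1.17/0.0335 = 35.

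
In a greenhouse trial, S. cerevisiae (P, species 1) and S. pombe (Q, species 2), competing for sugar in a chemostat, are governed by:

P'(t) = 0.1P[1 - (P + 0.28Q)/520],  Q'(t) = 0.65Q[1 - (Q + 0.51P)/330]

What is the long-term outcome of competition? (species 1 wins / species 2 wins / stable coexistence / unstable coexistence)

Compare the nullcline intercepts: K1/α12 = 520/0.28 = 1860 > K2 = 330; K2/α21 = 330/0.51 = 647 > K1 = 520.
Since both inequalities hold, each species can invade when rare, so the interior equilibrium is stable.

stable coexistence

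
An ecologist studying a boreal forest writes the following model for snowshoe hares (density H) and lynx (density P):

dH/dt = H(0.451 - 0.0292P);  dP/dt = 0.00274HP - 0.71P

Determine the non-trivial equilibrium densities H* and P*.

H* ≈ 259, P* ≈ 15.4

Set dP/dt = 0 with P > 0: 0.00274H - 0.71 = 0, so H* = 0.71/0.00274 = 259.
Set dH/dt = 0 with H > 0: 0.451 - 0.0292P = 0, so P* = 0.451/0.0292 = 15.4.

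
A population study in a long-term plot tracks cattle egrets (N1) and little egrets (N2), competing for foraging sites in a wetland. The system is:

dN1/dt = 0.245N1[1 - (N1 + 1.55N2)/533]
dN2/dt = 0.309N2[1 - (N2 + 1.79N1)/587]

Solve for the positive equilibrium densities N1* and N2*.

Setting both brackets to zero gives the nullclines N1 + 1.55N2 = 533 and 1.79N1 + N2 = 587.
Substituting N2 = 587 - 1.79N1 into the first: N1(1 - 1.55·1.79) = 533 - 1.55·587.
So N1* = -377/-1.77 = 212, and then N2* = 587 - 1.79·212 = 207.

N1* ≈ 212, N2* ≈ 207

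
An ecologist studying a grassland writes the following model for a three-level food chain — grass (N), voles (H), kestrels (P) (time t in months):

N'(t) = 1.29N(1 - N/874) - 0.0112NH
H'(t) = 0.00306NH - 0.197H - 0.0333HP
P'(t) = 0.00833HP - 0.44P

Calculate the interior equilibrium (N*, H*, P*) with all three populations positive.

From dP/dt = 0: 0.00833H* = 0.44, so H* = 52.8.
From dN/dt = 0: 1.29(1 - N*/874) = 0.0112·52.8, giving N* = 874·(1 - 0.459) = 473.
From dH/dt = 0: 0.00306·473 - 0.197 = 0.0333P*, so P* = 1.25/0.0333 = 37.6.

N* ≈ 473, H* ≈ 52.8, P* ≈ 37.6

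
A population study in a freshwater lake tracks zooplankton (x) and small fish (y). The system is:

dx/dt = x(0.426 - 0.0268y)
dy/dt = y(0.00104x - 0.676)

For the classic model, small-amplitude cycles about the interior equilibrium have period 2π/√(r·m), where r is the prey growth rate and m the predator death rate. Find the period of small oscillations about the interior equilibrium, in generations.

Here r = 0.426 and m = 0.676, so r·m = 0.288.
ω = √0.288 = 0.537 per generation, hence T = 2π/ω ≈ 11.7 generations.

T ≈ 11.7 generations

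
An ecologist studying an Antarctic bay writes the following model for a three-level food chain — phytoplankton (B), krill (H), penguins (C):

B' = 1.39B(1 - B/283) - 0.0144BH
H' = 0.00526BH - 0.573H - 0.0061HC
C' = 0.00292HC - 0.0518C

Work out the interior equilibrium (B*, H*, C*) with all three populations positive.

From dC/dt = 0: 0.00292H* = 0.0518, so H* = 17.7.
From dB/dt = 0: 1.39(1 - B*/283) = 0.0144·17.7, giving B* = 283·(1 - 0.184) = 231.
From dH/dt = 0: 0.00526·231 - 0.573 = 0.0061C*, so C* = 0.642/0.0061 = 105.

B* ≈ 231, H* ≈ 17.7, C* ≈ 105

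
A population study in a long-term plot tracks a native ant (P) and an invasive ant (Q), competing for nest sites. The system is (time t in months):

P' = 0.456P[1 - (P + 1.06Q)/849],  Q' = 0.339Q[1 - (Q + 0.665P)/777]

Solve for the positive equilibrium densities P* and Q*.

Setting both brackets to zero gives the nullclines P + 1.06Q = 849 and 0.665P + Q = 777.
Substituting Q = 777 - 0.665P into the first: P(1 - 1.06·0.665) = 849 - 1.06·777.
So P* = 25.4/0.295 = 86, and then Q* = 777 - 0.665·86 = 720.

P* ≈ 86, Q* ≈ 720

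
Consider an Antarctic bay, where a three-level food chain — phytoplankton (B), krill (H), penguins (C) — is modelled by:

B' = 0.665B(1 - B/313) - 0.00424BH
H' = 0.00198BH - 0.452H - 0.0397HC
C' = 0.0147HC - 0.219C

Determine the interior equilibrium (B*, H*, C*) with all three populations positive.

From dC/dt = 0: 0.0147H* = 0.219, so H* = 14.9.
From dB/dt = 0: 0.665(1 - B*/313) = 0.00424·14.9, giving B* = 313·(1 - 0.095) = 283.
From dH/dt = 0: 0.00198·283 - 0.452 = 0.0397C*, so C* = 0.109/0.0397 = 2.74.

B* ≈ 283, H* ≈ 14.9, C* ≈ 2.74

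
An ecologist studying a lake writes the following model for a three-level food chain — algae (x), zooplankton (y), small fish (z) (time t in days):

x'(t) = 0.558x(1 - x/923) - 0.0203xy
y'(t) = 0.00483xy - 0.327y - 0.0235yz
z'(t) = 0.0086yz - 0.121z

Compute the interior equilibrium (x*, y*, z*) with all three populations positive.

From dz/dt = 0: 0.0086y* = 0.121, so y* = 14.1.
From dx/dt = 0: 0.558(1 - x*/923) = 0.0203·14.1, giving x* = 923·(1 - 0.512) = 451.
From dy/dt = 0: 0.00483·451 - 0.327 = 0.0235z*, so z* = 1.85/0.0235 = 78.7.

x* ≈ 451, y* ≈ 14.1, z* ≈ 78.7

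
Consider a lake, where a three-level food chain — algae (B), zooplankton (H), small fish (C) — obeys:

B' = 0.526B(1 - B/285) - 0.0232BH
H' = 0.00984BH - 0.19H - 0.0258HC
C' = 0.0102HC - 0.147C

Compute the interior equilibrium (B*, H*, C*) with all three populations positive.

B* ≈ 104, H* ≈ 14.4, C* ≈ 32.2

From dC/dt = 0: 0.0102H* = 0.147, so H* = 14.4.
From dB/dt = 0: 0.526(1 - B*/285) = 0.0232·14.4, giving B* = 285·(1 - 0.636) = 104.
From dH/dt = 0: 0.00984·104 - 0.19 = 0.0258C*, so C* = 0.832/0.0258 = 32.2.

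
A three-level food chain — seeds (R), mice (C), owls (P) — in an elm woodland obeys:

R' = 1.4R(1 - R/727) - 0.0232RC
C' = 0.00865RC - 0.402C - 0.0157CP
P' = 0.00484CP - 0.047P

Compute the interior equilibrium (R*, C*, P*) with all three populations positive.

From dP/dt = 0: 0.00484C* = 0.047, so C* = 9.71.
From dR/dt = 0: 1.4(1 - R*/727) = 0.0232·9.71, giving R* = 727·(1 - 0.161) = 610.
From dC/dt = 0: 0.00865·610 - 0.402 = 0.0157P*, so P* = 4.87/0.0157 = 310.

R* ≈ 610, C* ≈ 9.71, P* ≈ 310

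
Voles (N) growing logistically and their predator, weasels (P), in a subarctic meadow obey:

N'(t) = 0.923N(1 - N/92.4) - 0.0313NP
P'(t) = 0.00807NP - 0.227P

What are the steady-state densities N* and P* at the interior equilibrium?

From dP/dt = 0 with P > 0: 0.00807N* = 0.227, so N* = 28.1.
Substitute into dN/dt = 0: 0.923(1 - 28.1/92.4) = 0.0313P*.
The bracket is 0.696, giving P* = 0.642/0.0313 = 20.5.

N* ≈ 28.1, P* ≈ 20.5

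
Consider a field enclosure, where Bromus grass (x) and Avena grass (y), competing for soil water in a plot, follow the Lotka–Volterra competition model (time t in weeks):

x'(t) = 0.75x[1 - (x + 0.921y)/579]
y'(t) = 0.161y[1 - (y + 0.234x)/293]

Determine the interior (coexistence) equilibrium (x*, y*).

x* ≈ 394, y* ≈ 201

Setting both brackets to zero gives the nullclines x + 0.921y = 579 and 0.234x + y = 293.
Substituting y = 293 - 0.234x into the first: x(1 - 0.921·0.234) = 579 - 0.921·293.
So x* = 309/0.784 = 394, and then y* = 293 - 0.234·394 = 201.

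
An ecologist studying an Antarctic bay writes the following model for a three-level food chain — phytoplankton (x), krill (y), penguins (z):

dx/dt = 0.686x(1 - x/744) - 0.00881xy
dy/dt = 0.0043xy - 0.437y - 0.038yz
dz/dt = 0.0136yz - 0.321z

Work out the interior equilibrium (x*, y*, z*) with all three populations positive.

From dz/dt = 0: 0.0136y* = 0.321, so y* = 23.6.
From dx/dt = 0: 0.686(1 - x*/744) = 0.00881·23.6, giving x* = 744·(1 - 0.303) = 518.
From dy/dt = 0: 0.0043·518 - 0.437 = 0.038z*, so z* = 1.79/0.038 = 47.2.

x* ≈ 518, y* ≈ 23.6, z* ≈ 47.2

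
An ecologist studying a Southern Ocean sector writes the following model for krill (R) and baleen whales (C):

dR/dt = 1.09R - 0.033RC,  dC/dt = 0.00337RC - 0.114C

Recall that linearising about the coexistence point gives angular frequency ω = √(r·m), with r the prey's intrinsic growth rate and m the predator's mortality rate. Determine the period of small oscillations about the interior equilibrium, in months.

T ≈ 17.8 months

Here r = 1.09 and m = 0.114, so r·m = 0.124.
ω = √0.124 = 0.353 per month, hence T = 2π/ω ≈ 17.8 months.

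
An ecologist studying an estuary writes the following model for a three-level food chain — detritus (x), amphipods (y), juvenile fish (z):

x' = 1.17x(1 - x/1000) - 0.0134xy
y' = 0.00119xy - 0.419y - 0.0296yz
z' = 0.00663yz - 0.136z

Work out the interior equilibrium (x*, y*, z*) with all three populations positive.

x* ≈ 765, y* ≈ 20.5, z* ≈ 16.6

From dz/dt = 0: 0.00663y* = 0.136, so y* = 20.5.
From dx/dt = 0: 1.17(1 - x*/1000) = 0.0134·20.5, giving x* = 1000·(1 - 0.235) = 765.
From dy/dt = 0: 0.00119·765 - 0.419 = 0.0296z*, so z* = 0.491/0.0296 = 16.6.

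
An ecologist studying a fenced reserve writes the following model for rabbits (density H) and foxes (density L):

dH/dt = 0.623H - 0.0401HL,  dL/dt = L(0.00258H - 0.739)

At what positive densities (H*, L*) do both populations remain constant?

H* ≈ 286, L* ≈ 15.5

Set dL/dt = 0 with L > 0: 0.00258H - 0.739 = 0, so H* = 0.739/0.00258 = 286.
Set dH/dt = 0 with H > 0: 0.623 - 0.0401L = 0, so L* = 0.623/0.0401 = 15.5.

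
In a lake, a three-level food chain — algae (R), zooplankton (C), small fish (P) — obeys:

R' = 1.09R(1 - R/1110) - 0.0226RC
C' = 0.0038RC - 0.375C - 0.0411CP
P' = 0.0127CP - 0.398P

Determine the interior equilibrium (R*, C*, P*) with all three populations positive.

R* ≈ 389, C* ≈ 31.3, P* ≈ 26.8

From dP/dt = 0: 0.0127C* = 0.398, so C* = 31.3.
From dR/dt = 0: 1.09(1 - R*/1110) = 0.0226·31.3, giving R* = 1110·(1 - 0.65) = 389.
From dC/dt = 0: 0.0038·389 - 0.375 = 0.0411P*, so P* = 1.1/0.0411 = 26.8.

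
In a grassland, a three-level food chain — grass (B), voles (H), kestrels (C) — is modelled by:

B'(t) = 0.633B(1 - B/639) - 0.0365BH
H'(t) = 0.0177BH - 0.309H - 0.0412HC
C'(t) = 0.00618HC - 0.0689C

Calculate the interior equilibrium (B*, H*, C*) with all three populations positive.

B* ≈ 228, H* ≈ 11.1, C* ≈ 90.5

From dC/dt = 0: 0.00618H* = 0.0689, so H* = 11.1.
From dB/dt = 0: 0.633(1 - B*/639) = 0.0365·11.1, giving B* = 639·(1 - 0.643) = 228.
From dH/dt = 0: 0.0177·228 - 0.309 = 0.0412C*, so C* = 3.73/0.0412 = 90.5.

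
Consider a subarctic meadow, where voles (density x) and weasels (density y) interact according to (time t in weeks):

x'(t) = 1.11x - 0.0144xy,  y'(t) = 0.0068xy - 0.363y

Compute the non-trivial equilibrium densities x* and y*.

x* ≈ 53.4, y* ≈ 77.1

Set dy/dt = 0 with y > 0: 0.0068x - 0.363 = 0, so x* = 0.363/0.0068 = 53.4.
Set dx/dt = 0 with x > 0: 1.11 - 0.0144y = 0, so y* = 1.11/0.0144 = 77.1.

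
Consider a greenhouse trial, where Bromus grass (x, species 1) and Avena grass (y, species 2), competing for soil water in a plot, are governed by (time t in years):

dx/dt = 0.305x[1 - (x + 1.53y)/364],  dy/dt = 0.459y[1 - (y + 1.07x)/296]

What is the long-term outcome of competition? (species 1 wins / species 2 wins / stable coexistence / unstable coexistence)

Compare the nullcline intercepts: K1/α12 = 364/1.53 = 238 < K2 = 296; K2/α21 = 296/1.07 = 277 < K1 = 364.
Since both are reversed, neither can invade when rare; the interior point is a saddle.

unstable coexistence (outcome depends on initial conditions)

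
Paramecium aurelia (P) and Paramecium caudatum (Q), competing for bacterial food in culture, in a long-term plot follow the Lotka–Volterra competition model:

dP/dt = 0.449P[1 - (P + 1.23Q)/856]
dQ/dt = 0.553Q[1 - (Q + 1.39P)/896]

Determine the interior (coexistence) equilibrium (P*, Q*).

P* ≈ 347, Q* ≈ 414

Setting both brackets to zero gives the nullclines P + 1.23Q = 856 and 1.39P + Q = 896.
Substituting Q = 896 - 1.39P into the first: P(1 - 1.23·1.39) = 856 - 1.23·896.
So P* = -246/-0.71 = 347, and then Q* = 896 - 1.39·347 = 414.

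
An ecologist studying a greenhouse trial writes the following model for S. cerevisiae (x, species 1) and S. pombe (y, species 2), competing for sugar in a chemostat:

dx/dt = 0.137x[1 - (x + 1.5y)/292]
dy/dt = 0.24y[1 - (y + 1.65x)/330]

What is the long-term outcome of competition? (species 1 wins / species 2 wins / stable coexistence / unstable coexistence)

unstable coexistence (outcome depends on initial conditions)

Compare the nullcline intercepts: K1/α12 = 292/1.5 = 195 < K2 = 330; K2/α21 = 330/1.65 = 200 < K1 = 292.
Since both are reversed, neither can invade when rare; the interior point is a saddle.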